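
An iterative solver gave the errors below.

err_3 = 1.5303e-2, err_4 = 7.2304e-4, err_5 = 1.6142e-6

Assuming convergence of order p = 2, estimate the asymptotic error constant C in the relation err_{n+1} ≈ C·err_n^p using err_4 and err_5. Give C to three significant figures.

C ≈ err_5 / err_4^2
  = 1.6142e-6 / (7.2304e-4)^2
  = 1.6142e-6 / 5.22787e-07 ≈ 3.0877

3.09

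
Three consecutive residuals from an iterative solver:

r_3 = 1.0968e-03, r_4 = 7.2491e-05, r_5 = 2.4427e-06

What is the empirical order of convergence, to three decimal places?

p ≈ ln(r_5/r_4) / ln(r_4/r_3)
  = ln(2.4427e-06/7.2491e-05) / ln(7.2491e-05/1.0968e-03)
  = ln(0.0336966) / ln(0.0660932)
  = -3.390358 / -2.716689 ≈ 1.247974

1.248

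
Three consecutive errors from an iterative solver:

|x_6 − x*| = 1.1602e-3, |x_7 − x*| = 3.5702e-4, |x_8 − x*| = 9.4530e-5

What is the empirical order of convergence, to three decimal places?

p ≈ ln(|x_8 − x*|/|x_7 − x*|) / ln(|x_7 − x*|/|x_6 − x*|)
  = ln(9.4530e-5/3.5702e-4) / ln(3.5702e-4/1.1602e-3)
  = ln(0.264775) / ln(0.307723)
  = -1.328875 / -1.178555 ≈ 1.127546

1.128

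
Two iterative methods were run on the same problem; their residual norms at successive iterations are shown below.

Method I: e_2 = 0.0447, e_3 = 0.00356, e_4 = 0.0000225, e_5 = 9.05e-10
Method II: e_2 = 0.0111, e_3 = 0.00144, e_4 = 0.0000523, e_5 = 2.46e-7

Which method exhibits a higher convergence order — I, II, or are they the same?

I

Method I: p ≈ ln(9.05e-10/0.0000225)/ln(0.0000225/0.00356) ≈ 2.00.
Method II: p ≈ ln(2.46e-7/0.0000523)/ln(0.0000523/0.00144) ≈ 1.62.
Method I has the higher order (≈2.0 vs ≈1.6).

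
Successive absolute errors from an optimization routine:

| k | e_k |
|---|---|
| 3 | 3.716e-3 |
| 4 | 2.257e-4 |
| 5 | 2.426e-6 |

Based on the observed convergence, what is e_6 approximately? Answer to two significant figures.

First estimate the order: p ≈ ln(e_5/e_4) / ln(e_4/e_3) = ln(2.426e-6/2.257e-4)/ln(2.257e-4/3.716e-3) = ln(0.0107488)/ln(0.0607374) ≈ 1.6182.
Then e_6 ≈ e_5·(e_5/e_4)^p = 2.426e-6·(0.0107488)^1.6182 = 2.426e-6·0.000652149 ≈ 1.582e-09.

1.6e-9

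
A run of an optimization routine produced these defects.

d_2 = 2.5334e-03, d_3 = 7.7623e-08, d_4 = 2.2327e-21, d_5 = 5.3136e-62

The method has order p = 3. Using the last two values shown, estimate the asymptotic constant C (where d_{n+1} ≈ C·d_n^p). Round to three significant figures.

4.77

C ≈ d_5 / d_4^3
  = 5.3136e-62 / (2.2327e-21)^3
  = 5.3136e-62 / 1.11299e-62 ≈ 4.7742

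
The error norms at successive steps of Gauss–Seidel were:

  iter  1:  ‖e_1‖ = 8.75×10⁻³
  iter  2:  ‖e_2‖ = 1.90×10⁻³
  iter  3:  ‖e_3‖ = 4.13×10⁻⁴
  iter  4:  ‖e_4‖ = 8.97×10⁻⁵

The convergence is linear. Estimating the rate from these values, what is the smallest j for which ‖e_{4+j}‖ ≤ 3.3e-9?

Rate ρ ≈ ‖e_4‖/‖e_3‖ = 8.97×10⁻⁵/4.13×10⁻⁴ = 0.2172.
After j more steps, ‖e_{4+j}‖ ≈ 8.97×10⁻⁵·ρ^j; need ρ^j ≤ 3.3e-9/8.97×10⁻⁵ = 3.67893e-05.
j ≥ ln(3.67893e-05)/ln(0.2172) = -10.2103/-1.52694 = 6.687.
So 7 more iterations are needed.

7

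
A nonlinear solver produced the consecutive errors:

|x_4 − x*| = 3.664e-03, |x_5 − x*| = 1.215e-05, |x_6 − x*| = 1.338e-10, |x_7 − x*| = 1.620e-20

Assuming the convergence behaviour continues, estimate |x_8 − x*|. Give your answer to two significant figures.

2.4e-40

First estimate the order: p ≈ ln(|x_7 − x*|/|x_6 − x*|) / ln(|x_6 − x*|/|x_5 − x*|) = ln(1.620e-20/1.338e-10)/ln(1.338e-10/1.215e-05) = ln(1.21076e-10)/ln(1.10123e-05) ≈ 2.0001.
Then |x_8 − x*| ≈ |x_7 − x*|·(|x_7 − x*|/|x_6 − x*|)^p = 1.620e-20·(1.21076e-10)^2.0001 = 1.620e-20·1.4626e-20 ≈ 2.369e-40.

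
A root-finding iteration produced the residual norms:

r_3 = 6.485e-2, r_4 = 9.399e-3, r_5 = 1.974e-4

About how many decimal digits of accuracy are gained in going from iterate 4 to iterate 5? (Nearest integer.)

2

Digits gained ≈ log₁₀(r_4/r_5) = log₁₀(9.399e-3/1.974e-4) = log₁₀(47.614) ≈ 1.678.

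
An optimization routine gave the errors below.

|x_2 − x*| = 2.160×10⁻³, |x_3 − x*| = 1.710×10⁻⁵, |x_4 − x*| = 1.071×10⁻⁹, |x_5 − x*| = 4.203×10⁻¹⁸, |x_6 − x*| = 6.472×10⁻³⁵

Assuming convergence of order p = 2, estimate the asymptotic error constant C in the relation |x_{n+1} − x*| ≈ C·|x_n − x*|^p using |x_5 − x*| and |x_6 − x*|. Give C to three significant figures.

C ≈ |x_6 − x*| / |x_5 − x*|^2
  = 6.472×10⁻³⁵ / (4.203×10⁻¹⁸)^2
  = 6.472×10⁻³⁵ / 1.76652e-35 ≈ 3.6637

3.66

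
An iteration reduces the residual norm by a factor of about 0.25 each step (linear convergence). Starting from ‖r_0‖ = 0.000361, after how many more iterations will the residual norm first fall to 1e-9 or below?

10

After k steps, ‖r_k‖ ≈ 0.000361·0.25^k.
Need 0.25^k ≤ 1e-9/0.000361 = 2.77008e-06.
k ≥ ln(2.77008e-06)/ln(0.25) = -12.7966/-1.38629 = 9.231.
Smallest integer k = 10.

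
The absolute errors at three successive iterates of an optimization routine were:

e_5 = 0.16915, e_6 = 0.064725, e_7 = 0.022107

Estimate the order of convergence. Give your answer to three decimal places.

1.118

p ≈ ln(e_7/e_6) / ln(e_6/e_5)
  = ln(0.022107/0.064725) / ln(0.064725/0.16915)
  = ln(0.341553) / ln(0.382649)
  = -1.074252 / -0.960637 ≈ 1.118270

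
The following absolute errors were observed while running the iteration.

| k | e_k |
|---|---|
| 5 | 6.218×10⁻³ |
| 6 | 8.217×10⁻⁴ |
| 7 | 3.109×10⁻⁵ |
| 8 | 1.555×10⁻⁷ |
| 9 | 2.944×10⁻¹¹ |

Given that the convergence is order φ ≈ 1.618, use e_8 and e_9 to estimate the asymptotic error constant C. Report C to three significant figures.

3.05

C ≈ e_9 / e_8^1.618
  = 2.944×10⁻¹¹ / (1.555×10⁻⁷)^1.618
  = 2.944×10⁻¹¹ / 9.64317e-12 ≈ 3.0529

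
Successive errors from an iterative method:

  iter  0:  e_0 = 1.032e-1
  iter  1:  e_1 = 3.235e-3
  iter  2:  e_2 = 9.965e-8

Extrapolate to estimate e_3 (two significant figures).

First estimate the order: p ≈ ln(e_2/e_1) / ln(e_1/e_0) = ln(9.965e-8/3.235e-3)/ln(3.235e-3/1.032e-1) = ln(3.08037e-05)/ln(0.0313469) ≈ 3.0000.
Then e_3 ≈ e_2·(e_2/e_1)^p = 9.965e-8·(3.08037e-05)^3.0000 = 9.965e-8·2.92286e-14 ≈ 2.913e-21.

2.9e-21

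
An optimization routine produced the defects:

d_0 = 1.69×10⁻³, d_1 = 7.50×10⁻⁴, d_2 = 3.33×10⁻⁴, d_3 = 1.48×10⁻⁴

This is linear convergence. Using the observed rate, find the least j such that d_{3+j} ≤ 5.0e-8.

10

Rate ρ ≈ d_3/d_2 = 1.48×10⁻⁴/3.33×10⁻⁴ = 0.4444.
After j more steps, d_{3+j} ≈ 1.48×10⁻⁴·ρ^j; need ρ^j ≤ 5.0e-8/1.48×10⁻⁴ = 0.000337838.
j ≥ ln(0.000337838)/ln(0.4444) = -7.9929/-0.81103 = 9.855.
So 10 more iterations are needed.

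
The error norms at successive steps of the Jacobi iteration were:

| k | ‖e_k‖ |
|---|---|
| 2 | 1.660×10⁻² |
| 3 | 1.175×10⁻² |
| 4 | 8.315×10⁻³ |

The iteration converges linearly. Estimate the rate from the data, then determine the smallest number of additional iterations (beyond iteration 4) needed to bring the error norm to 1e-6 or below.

27

Rate ρ ≈ ‖e_4‖/‖e_3‖ = 8.315×10⁻³/1.175×10⁻² = 0.7077.
After j more steps, ‖e_{4+j}‖ ≈ 8.315×10⁻³·ρ^j; need ρ^j ≤ 1e-6/8.315×10⁻³ = 0.000120265.
j ≥ ln(0.000120265)/ln(0.7077) = -9.0258/-0.34574 = 26.106.
So 27 more iterations are needed.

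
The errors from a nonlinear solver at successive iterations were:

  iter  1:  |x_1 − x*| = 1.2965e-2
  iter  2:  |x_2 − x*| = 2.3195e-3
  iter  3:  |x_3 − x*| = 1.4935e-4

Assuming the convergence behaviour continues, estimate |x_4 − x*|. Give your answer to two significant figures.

1.9e-6

First estimate the order: p ≈ ln(|x_3 − x*|/|x_2 − x*|) / ln(|x_2 − x*|/|x_1 − x*|) = ln(1.4935e-4/2.3195e-3)/ln(2.3195e-3/1.2965e-2) = ln(0.0643889)/ln(0.178905) ≈ 1.5938.
Then |x_4 − x*| ≈ |x_3 − x*|·(|x_3 − x*|/|x_2 − x*|)^p = 1.4935e-4·(0.0643889)^1.5938 = 1.4935e-4·0.0126323 ≈ 1.887e-06.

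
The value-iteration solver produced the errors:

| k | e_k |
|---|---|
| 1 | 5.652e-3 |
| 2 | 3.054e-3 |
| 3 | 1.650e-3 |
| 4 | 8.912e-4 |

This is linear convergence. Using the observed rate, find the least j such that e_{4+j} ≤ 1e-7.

15

Rate ρ ≈ e_4/e_3 = 8.912e-4/1.650e-3 = 0.5401.
After j more steps, e_{4+j} ≈ 8.912e-4·ρ^j; need ρ^j ≤ 1e-7/8.912e-4 = 0.000112208.
j ≥ ln(0.000112208)/ln(0.5401) = -9.0952/-0.61600 = 14.765.
So 15 more iterations are needed.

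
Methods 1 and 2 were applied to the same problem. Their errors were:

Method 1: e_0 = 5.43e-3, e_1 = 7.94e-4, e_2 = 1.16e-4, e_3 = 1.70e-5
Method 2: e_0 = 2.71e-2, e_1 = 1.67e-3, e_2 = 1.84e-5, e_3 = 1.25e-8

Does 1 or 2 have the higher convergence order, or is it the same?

2

Method 1: p ≈ ln(1.70e-5/1.16e-4)/ln(1.16e-4/7.94e-4) ≈ 1.00.
Method 2: p ≈ ln(1.25e-8/1.84e-5)/ln(1.84e-5/1.67e-3) ≈ 1.62.
Method 2 has the higher order (≈1.6 vs ≈1.0).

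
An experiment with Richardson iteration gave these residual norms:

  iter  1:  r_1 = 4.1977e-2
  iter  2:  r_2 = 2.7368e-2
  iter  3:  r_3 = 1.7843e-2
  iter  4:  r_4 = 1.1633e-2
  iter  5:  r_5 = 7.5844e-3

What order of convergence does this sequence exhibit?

1

Consecutive ratios: r_5/r_4 = 7.5844e-3/1.1633e-2 = 0.651973, r_4/r_3 = 1.1633e-2/1.7843e-2 = 0.651964.
p ≈ ln(0.651973)/ln(0.651964) = -0.4278/-0.4278 ≈ 1.00.
So the convergence is linear (order 1).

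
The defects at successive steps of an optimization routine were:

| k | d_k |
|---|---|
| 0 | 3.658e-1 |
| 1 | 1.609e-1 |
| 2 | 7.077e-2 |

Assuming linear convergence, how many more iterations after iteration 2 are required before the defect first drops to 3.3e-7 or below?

Rate ρ ≈ d_2/d_1 = 7.077e-2/1.609e-1 = 0.4398.
After j more steps, d_{2+j} ≈ 7.077e-2·ρ^j; need ρ^j ≤ 3.3e-7/7.077e-2 = 4.66299e-06.
j ≥ ln(4.66299e-06)/ln(0.4398) = -12.2759/-0.82144 = 14.944.
So 15 more iterations are needed.

15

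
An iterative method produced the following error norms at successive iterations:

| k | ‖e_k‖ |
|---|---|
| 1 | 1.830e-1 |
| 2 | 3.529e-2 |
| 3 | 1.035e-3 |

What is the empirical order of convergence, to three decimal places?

p ≈ ln(‖e_3‖/‖e_2‖) / ln(‖e_2‖/‖e_1‖)
  = ln(1.035e-3/3.529e-2) / ln(3.529e-2/1.830e-1)
  = ln(0.0293284) / ln(0.192842)
  = -3.529199 / -1.645884 ≈ 2.144257

2.144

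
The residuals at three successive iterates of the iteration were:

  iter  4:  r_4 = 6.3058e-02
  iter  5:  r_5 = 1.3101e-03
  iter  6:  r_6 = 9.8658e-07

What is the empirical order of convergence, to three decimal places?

p ≈ ln(r_6/r_5) / ln(r_5/r_4)
  = ln(9.8658e-07/1.3101e-03) / ln(1.3101e-03/6.3058e-02)
  = ln(0.000753057) / ln(0.0207761)
  = -7.191370 / -3.873952 ≈ 1.856339

1.856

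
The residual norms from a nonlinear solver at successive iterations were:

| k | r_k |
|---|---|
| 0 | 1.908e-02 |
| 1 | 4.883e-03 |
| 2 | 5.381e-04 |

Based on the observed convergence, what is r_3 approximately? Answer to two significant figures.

First estimate the order: p ≈ ln(r_2/r_1) / ln(r_1/r_0) = ln(5.381e-04/4.883e-03)/ln(4.883e-03/1.908e-02) = ln(0.110199)/ln(0.255922) ≈ 1.6182.
Then r_3 ≈ r_2·(r_2/r_1)^p = 5.381e-04·(0.110199)^1.6182 = 5.381e-04·0.0281872 ≈ 1.517e-05.

1.5e-5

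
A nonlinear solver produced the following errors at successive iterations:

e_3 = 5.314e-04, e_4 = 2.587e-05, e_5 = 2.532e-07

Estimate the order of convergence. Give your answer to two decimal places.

1.53

p ≈ ln(e_5/e_4) / ln(e_4/e_3)
  = ln(2.532e-07/2.587e-05) / ln(2.587e-05/5.314e-04)
  = ln(0.0097874) / ln(0.0486827)
  = -4.62666 / -3.02243 ≈ 1.53077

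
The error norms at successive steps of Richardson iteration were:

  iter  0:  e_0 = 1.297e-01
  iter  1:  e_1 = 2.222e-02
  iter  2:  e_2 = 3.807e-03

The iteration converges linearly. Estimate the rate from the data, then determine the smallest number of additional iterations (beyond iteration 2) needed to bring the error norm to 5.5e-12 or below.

Rate ρ ≈ e_2/e_1 = 3.807e-03/2.222e-02 = 0.1713.
After j more steps, e_{2+j} ≈ 3.807e-03·ρ^j; need ρ^j ≤ 5.5e-12/3.807e-03 = 1.44471e-09.
j ≥ ln(1.44471e-09)/ln(0.1713) = -20.3554/-1.76434 = 11.537.
So 12 more iterations are needed.

12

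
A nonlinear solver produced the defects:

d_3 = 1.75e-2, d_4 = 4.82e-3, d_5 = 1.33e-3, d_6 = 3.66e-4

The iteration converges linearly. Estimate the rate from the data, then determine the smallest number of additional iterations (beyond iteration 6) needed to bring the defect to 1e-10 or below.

12

Rate ρ ≈ d_6/d_5 = 3.66e-4/1.33e-3 = 0.2752.
After j more steps, d_{6+j} ≈ 3.66e-4·ρ^j; need ρ^j ≤ 1e-10/3.66e-4 = 2.73224e-07.
j ≥ ln(2.73224e-07)/ln(0.2752) = -15.1130/-1.29026 = 11.713.
So 12 more iterations are needed.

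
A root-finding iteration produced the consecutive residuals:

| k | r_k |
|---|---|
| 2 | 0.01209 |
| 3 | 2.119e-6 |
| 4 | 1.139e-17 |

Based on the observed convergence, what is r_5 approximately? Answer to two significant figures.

1.8e-51

First estimate the order: p ≈ ln(r_4/r_3) / ln(r_3/r_2) = ln(1.139e-17/2.119e-6)/ln(2.119e-6/0.01209) = ln(5.37518e-12)/ln(0.000175269) ≈ 3.0002.
Then r_5 ≈ r_4·(r_4/r_3)^p = 1.139e-17·(5.37518e-12)^3.0002 = 1.139e-17·1.54499e-34 ≈ 1.76e-51.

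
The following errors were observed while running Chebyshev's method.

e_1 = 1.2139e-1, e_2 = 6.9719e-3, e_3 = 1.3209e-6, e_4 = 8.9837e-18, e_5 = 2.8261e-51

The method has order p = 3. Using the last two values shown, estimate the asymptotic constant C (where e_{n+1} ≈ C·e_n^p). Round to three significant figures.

3.90

C ≈ e_5 / e_4^3
  = 2.8261e-51 / (8.9837e-18)^3
  = 2.8261e-51 / 7.25046e-52 ≈ 3.8978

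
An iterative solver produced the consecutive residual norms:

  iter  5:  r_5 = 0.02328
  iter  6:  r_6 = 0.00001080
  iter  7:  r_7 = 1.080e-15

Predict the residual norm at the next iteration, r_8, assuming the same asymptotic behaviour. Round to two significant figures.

First estimate the order: p ≈ ln(r_7/r_6) / ln(r_6/r_5) = ln(1.080e-15/0.00001080)/ln(0.00001080/0.02328) = ln(1e-10)/ln(0.000463918) ≈ 2.9998.
Then r_8 ≈ r_7·(r_7/r_6)^p = 1.080e-15·(1e-10)^2.9998 = 1.080e-15·1.00462e-30 ≈ 1.085e-45.

1.1e-45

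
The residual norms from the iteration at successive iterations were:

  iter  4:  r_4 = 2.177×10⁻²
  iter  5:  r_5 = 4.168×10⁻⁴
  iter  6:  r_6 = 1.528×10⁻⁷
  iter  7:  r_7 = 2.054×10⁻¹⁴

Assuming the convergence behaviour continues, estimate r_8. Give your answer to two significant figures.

First estimate the order: p ≈ ln(r_7/r_6) / ln(r_6/r_5) = ln(2.054×10⁻¹⁴/1.528×10⁻⁷)/ln(1.528×10⁻⁷/4.168×10⁻⁴) = ln(1.34424e-07)/ln(0.000366603) ≈ 2.0000.
Then r_8 ≈ r_7·(r_7/r_6)^p = 2.054×10⁻¹⁴·(1.34424e-07)^2.0000 = 2.054×10⁻¹⁴·1.80698e-14 ≈ 3.712e-28.

3.7e-28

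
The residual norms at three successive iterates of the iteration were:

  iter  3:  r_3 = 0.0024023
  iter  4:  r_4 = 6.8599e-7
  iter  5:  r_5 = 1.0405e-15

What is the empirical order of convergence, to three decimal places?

p ≈ ln(r_5/r_4) / ln(r_4/r_3)
  = ln(1.0405e-15/6.8599e-7) / ln(6.8599e-7/0.0024023)
  = ln(1.51679e-09) / ln(0.000285556)
  = -20.306670 / -8.161072 ≈ 2.488236

2.488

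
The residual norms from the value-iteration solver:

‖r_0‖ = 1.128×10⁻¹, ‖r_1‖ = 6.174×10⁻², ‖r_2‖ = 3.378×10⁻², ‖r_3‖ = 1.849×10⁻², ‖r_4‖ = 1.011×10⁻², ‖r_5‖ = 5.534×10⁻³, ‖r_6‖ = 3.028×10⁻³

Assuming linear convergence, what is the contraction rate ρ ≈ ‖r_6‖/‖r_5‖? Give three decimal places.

ρ ≈ ‖r_6‖/‖r_5‖ = 3.028×10⁻³/5.534×10⁻³ = 0.54716

0.547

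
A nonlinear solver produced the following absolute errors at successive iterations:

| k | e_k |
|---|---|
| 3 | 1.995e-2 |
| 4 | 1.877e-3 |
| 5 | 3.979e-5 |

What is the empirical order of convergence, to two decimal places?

1.63

p ≈ ln(e_5/e_4) / ln(e_4/e_3)
  = ln(3.979e-5/1.877e-3) / ln(1.877e-3/1.995e-2)
  = ln(0.0211987) / ln(0.0940852)
  = -3.85382 / -2.36355 ≈ 1.63052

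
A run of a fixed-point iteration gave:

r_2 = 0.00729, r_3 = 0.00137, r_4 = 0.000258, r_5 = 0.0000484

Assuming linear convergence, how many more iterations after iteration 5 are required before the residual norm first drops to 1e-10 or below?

Rate ρ ≈ r_5/r_4 = 0.0000484/0.000258 = 0.1876.
After j more steps, r_{5+j} ≈ 0.0000484·ρ^j; need ρ^j ≤ 1e-10/0.0000484 = 2.06612e-06.
j ≥ ln(2.06612e-06)/ln(0.1876) = -13.0898/-1.67344 = 7.822.
So 8 more iterations are needed.

8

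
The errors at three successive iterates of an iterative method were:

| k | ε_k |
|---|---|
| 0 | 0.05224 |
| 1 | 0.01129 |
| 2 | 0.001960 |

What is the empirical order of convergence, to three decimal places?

p ≈ ln(ε_2/ε_1) / ln(ε_1/ε_0)
  = ln(0.001960/0.01129) / ln(0.01129/0.05224)
  = ln(0.173605) / ln(0.216118)
  = -1.750973 / -1.531931 ≈ 1.142984

1.143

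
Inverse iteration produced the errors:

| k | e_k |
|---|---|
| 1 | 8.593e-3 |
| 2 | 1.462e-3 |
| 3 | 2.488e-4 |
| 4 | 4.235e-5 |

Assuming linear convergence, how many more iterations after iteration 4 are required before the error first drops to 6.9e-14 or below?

Rate ρ ≈ e_4/e_3 = 4.235e-5/2.488e-4 = 0.1702.
After j more steps, e_{4+j} ≈ 4.235e-5·ρ^j; need ρ^j ≤ 6.9e-14/4.235e-5 = 1.62928e-09.
j ≥ ln(1.62928e-09)/ln(0.1702) = -20.2351/-1.77078 = 11.427.
So 12 more iterations are needed.

12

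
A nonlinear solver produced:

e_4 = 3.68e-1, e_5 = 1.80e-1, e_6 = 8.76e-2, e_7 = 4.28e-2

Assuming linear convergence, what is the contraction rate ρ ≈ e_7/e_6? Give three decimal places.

ρ ≈ e_7/e_6 = 4.28e-2/8.76e-2 = 0.48858

0.489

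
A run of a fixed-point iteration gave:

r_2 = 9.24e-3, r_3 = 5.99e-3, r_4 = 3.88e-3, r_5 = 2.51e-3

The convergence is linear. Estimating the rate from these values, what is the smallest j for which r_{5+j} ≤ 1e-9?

34

Rate ρ ≈ r_5/r_4 = 2.51e-3/3.88e-3 = 0.6469.
After j more steps, r_{5+j} ≈ 2.51e-3·ρ^j; need ρ^j ≤ 1e-9/2.51e-3 = 3.98406e-07.
j ≥ ln(3.98406e-07)/ln(0.6469) = -14.7358/-0.43556 = 33.832.
So 34 more iterations are needed.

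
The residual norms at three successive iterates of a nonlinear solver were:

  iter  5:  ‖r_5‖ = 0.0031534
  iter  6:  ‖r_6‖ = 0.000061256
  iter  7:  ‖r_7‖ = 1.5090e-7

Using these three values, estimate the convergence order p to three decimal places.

1.524

p ≈ ln(‖r_7‖/‖r_6‖) / ln(‖r_6‖/‖r_5‖)
  = ln(1.5090e-7/0.000061256) / ln(0.000061256/0.0031534)
  = ln(0.00246343) / ln(0.0194254)
  = -6.006201 / -3.941174 ≈ 1.523962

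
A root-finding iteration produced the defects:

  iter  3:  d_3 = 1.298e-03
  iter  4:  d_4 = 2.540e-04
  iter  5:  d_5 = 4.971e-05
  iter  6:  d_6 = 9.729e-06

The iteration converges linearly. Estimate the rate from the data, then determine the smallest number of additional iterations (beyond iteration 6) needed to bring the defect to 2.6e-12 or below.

Rate ρ ≈ d_6/d_5 = 9.729e-06/4.971e-05 = 0.1957.
After j more steps, d_{6+j} ≈ 9.729e-06·ρ^j; need ρ^j ≤ 2.6e-12/9.729e-06 = 2.67242e-07.
j ≥ ln(2.67242e-07)/ln(0.1957) = -15.1351/-1.63117 = 9.279.
So 10 more iterations are needed.

10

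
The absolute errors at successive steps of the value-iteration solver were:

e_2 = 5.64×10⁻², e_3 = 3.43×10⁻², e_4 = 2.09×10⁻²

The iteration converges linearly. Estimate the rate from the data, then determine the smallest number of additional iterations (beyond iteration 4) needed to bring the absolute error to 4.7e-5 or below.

13

Rate ρ ≈ e_4/e_3 = 2.09×10⁻²/3.43×10⁻² = 0.6093.
After j more steps, e_{4+j} ≈ 2.09×10⁻²·ρ^j; need ρ^j ≤ 4.7e-5/2.09×10⁻² = 0.0022488.
j ≥ ln(0.0022488)/ln(0.6093) = -6.0974/-0.49544 = 12.307.
So 13 more iterations are needed.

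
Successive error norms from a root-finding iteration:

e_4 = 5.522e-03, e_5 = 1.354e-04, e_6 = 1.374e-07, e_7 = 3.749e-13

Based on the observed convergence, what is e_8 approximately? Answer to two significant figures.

First estimate the order: p ≈ ln(e_7/e_6) / ln(e_6/e_5) = ln(3.749e-13/1.374e-07)/ln(1.374e-07/1.354e-04) = ln(2.72853e-06)/ln(0.00101477) ≈ 1.8586.
Then e_8 ≈ e_7·(e_7/e_6)^p = 3.749e-13·(2.72853e-06)^1.8586 = 3.749e-13·4.55635e-11 ≈ 1.708e-23.

1.7e-23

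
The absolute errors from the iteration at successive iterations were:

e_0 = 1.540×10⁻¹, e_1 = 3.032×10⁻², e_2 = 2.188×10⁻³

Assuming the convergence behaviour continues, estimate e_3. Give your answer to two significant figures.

3.1e-5

First estimate the order: p ≈ ln(e_2/e_1) / ln(e_1/e_0) = ln(2.188×10⁻³/3.032×10⁻²)/ln(3.032×10⁻²/1.540×10⁻¹) = ln(0.0721636)/ln(0.196883) ≈ 1.6176.
Then e_3 ≈ e_2·(e_2/e_1)^p = 2.188×10⁻³·(0.0721636)^1.6176 = 2.188×10⁻³·0.0142303 ≈ 3.114e-05.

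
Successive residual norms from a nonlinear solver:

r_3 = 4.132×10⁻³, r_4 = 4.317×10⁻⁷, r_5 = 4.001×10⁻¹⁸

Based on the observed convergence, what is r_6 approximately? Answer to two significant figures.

First estimate the order: p ≈ ln(r_5/r_4) / ln(r_4/r_3) = ln(4.001×10⁻¹⁸/4.317×10⁻⁷)/ln(4.317×10⁻⁷/4.132×10⁻³) = ln(9.26801e-12)/ln(0.000104477) ≈ 2.7714.
Then r_6 ≈ r_5·(r_5/r_4)^p = 4.001×10⁻¹⁸·(9.26801e-12)^2.7714 = 4.001×10⁻¹⁸·2.64915e-31 ≈ 1.06e-48.

1.1e-48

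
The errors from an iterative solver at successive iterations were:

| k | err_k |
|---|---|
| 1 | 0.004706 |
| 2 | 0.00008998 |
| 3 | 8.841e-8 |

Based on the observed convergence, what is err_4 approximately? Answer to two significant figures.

First estimate the order: p ≈ ln(err_3/err_2) / ln(err_2/err_1) = ln(8.841e-8/0.00008998)/ln(0.00008998/0.004706) = ln(0.000982552)/ln(0.0191203) ≈ 1.7502.
Then err_4 ≈ err_3·(err_3/err_2)^p = 8.841e-8·(0.000982552)^1.7502 = 8.841e-8·5.44529e-06 ≈ 4.814e-13.

4.8e-13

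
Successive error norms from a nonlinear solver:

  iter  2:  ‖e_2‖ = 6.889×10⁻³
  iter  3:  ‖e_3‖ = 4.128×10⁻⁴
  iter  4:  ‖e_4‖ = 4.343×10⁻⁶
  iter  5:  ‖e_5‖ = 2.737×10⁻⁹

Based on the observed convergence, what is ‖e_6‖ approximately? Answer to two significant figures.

First estimate the order: p ≈ ln(‖e_5‖/‖e_4‖) / ln(‖e_4‖/‖e_3‖) = ln(2.737×10⁻⁹/4.343×10⁻⁶)/ln(4.343×10⁻⁶/4.128×10⁻⁴) = ln(0.00063021)/ln(0.0105208) ≈ 1.6181.
Then ‖e_6‖ ≈ ‖e_5‖·(‖e_5‖/‖e_4‖)^p = 2.737×10⁻⁹·(0.00063021)^1.6181 = 2.737×10⁻⁹·6.62593e-06 ≈ 1.814e-14.

1.8e-14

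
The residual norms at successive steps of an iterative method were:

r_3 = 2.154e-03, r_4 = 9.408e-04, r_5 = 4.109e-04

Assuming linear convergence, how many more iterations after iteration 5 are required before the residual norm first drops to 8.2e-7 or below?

8

Rate ρ ≈ r_5/r_4 = 4.109e-04/9.408e-04 = 0.4368.
After j more steps, r_{5+j} ≈ 4.109e-04·ρ^j; need ρ^j ≤ 8.2e-7/4.109e-04 = 0.00199562.
j ≥ ln(0.00199562)/ln(0.4368) = -6.2168/-0.82828 = 7.506.
So 8 more iterations are needed.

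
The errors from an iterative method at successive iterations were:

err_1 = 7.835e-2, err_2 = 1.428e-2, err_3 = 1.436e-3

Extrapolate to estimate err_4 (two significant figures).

6.5e-5

First estimate the order: p ≈ ln(err_3/err_2) / ln(err_2/err_1) = ln(1.436e-3/1.428e-2)/ln(1.428e-2/7.835e-2) = ln(0.10056)/ln(0.182259) ≈ 1.3493.
Then err_4 ≈ err_3·(err_3/err_2)^p = 1.436e-3·(0.10056)^1.3493 = 1.436e-3·0.0450788 ≈ 6.473e-05.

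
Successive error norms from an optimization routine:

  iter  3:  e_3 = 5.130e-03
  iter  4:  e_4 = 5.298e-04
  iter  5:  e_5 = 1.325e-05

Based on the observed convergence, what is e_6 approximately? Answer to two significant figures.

First estimate the order: p ≈ ln(e_5/e_4) / ln(e_4/e_3) = ln(1.325e-05/5.298e-04)/ln(5.298e-04/5.130e-03) = ln(0.0250094)/ln(0.103275) ≈ 1.6246.
Then e_6 ≈ e_5·(e_5/e_4)^p = 1.325e-05·(0.0250094)^1.6246 = 1.325e-05·0.00249781 ≈ 3.31e-08.

3.3e-8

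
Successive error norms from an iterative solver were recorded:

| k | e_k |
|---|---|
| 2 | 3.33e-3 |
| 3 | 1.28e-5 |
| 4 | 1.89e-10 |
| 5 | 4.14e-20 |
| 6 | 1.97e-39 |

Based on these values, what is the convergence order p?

Consecutive ratios: e_6/e_5 = 1.97e-39/4.14e-20 = 4.75845e-20, e_5/e_4 = 4.14e-20/1.89e-10 = 2.19048e-10.
p ≈ ln(4.75845e-20)/ln(2.19048e-10) = -44.4918/-22.2417 ≈ 2.00.
So the convergence is quadratic (order 2).

2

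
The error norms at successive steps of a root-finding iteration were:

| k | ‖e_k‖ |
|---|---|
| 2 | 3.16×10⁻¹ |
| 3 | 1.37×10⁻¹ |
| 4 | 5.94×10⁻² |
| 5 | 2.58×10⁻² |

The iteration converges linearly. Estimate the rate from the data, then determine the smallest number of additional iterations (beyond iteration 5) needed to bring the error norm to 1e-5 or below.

10

Rate ρ ≈ ‖e_5‖/‖e_4‖ = 2.58×10⁻²/5.94×10⁻² = 0.4343.
After j more steps, ‖e_{5+j}‖ ≈ 2.58×10⁻²·ρ^j; need ρ^j ≤ 1e-5/2.58×10⁻² = 0.000387597.
j ≥ ln(0.000387597)/ln(0.4343) = -7.8555/-0.83402 = 9.419.
So 10 more iterations are needed.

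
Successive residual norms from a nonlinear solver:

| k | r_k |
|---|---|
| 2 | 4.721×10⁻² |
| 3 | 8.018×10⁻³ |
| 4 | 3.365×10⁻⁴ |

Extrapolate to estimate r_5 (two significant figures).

1.2e-6

First estimate the order: p ≈ ln(r_4/r_3) / ln(r_3/r_2) = ln(3.365×10⁻⁴/8.018×10⁻³)/ln(8.018×10⁻³/4.721×10⁻²) = ln(0.0419681)/ln(0.169837) ≈ 1.7885.
Then r_5 ≈ r_4·(r_4/r_3)^p = 3.365×10⁻⁴·(0.0419681)^1.7885 = 3.365×10⁻⁴·0.00344422 ≈ 1.159e-06.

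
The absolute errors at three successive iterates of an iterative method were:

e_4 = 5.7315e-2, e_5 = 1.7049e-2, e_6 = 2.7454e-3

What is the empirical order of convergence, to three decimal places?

p ≈ ln(e_6/e_5) / ln(e_5/e_4)
  = ln(2.7454e-3/1.7049e-2) / ln(1.7049e-2/5.7315e-2)
  = ln(0.16103) / ln(0.297461)
  = -1.826165 / -1.212472 ≈ 1.506150

1.506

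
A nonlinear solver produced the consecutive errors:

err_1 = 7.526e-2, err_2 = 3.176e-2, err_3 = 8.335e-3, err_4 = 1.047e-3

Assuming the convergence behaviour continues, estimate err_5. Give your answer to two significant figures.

First estimate the order: p ≈ ln(err_4/err_3) / ln(err_3/err_2) = ln(1.047e-3/8.335e-3)/ln(8.335e-3/3.176e-2) = ln(0.125615)/ln(0.262437) ≈ 1.5508.
Then err_5 ≈ err_4·(err_4/err_3)^p = 1.047e-3·(0.125615)^1.5508 = 1.047e-3·0.0400676 ≈ 4.195e-05.

4.2e-5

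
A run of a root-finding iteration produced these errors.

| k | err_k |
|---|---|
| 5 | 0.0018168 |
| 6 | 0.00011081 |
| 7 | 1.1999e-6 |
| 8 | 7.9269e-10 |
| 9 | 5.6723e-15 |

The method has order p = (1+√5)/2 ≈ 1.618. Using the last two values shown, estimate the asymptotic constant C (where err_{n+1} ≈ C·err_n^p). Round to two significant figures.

C ≈ err_9 / err_8^1.618
  = 5.6723e-15 / (7.9269e-10)^1.618
  = 5.6723e-15 / 1.88256e-15 ≈ 3.0131

3.0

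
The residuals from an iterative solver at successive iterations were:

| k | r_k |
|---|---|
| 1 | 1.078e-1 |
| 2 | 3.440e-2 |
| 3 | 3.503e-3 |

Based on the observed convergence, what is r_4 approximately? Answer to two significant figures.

3.6e-5

First estimate the order: p ≈ ln(r_3/r_2) / ln(r_2/r_1) = ln(3.503e-3/3.440e-2)/ln(3.440e-2/1.078e-1) = ln(0.101831)/ln(0.319109) ≈ 2.0000.
Then r_4 ≈ r_3·(r_3/r_2)^p = 3.503e-3·(0.101831)^2.0000 = 3.503e-3·0.0103696 ≈ 3.632e-05.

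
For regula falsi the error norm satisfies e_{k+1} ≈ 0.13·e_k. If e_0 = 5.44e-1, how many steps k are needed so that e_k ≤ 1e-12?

After k steps, e_k ≈ 5.44e-1·0.13^k.
Need 0.13^k ≤ 1e-12/5.44e-1 = 1.83824e-12.
k ≥ ln(1.83824e-12)/ln(0.13) = -27.0222/-2.04022 = 13.245.
Smallest integer k = 14.

14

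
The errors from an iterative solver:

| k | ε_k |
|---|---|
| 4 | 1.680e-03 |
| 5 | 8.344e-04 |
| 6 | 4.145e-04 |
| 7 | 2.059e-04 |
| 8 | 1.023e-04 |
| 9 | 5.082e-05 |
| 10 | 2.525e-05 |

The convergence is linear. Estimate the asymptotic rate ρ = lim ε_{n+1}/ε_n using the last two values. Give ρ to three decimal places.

0.497

ρ ≈ ε_{10}/ε_9 = 2.525e-05/5.082e-05 = 0.49685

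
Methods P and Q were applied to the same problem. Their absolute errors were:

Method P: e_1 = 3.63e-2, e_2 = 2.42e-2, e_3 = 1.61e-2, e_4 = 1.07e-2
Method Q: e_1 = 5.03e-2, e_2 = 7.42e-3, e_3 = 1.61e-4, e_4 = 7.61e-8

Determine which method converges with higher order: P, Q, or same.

Q

Method P: p ≈ ln(1.07e-2/1.61e-2)/ln(1.61e-2/2.42e-2) ≈ 1.00.
Method Q: p ≈ ln(7.61e-8/1.61e-4)/ln(1.61e-4/7.42e-3) ≈ 2.00.
Method Q has the higher order (≈2.0 vs ≈1.0).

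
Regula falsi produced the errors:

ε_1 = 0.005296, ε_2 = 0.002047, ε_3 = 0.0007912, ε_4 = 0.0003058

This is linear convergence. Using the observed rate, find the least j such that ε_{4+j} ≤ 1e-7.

Rate ρ ≈ ε_4/ε_3 = 0.0003058/0.0007912 = 0.3865.
After j more steps, ε_{4+j} ≈ 0.0003058·ρ^j; need ρ^j ≤ 1e-7/0.0003058 = 0.000327011.
j ≥ ln(0.000327011)/ln(0.3865) = -8.0255/-0.95062 = 8.442.
So 9 more iterations are needed.

9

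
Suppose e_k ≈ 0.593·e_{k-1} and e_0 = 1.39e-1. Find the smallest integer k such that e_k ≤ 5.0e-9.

33

After k steps, e_k ≈ 1.39e-1·0.593^k.
Need 0.593^k ≤ 5.0e-9/1.39e-1 = 3.59712e-08.
k ≥ ln(3.59712e-08)/ln(0.593) = -17.1405/-0.52256 = 32.801.
Smallest integer k = 33.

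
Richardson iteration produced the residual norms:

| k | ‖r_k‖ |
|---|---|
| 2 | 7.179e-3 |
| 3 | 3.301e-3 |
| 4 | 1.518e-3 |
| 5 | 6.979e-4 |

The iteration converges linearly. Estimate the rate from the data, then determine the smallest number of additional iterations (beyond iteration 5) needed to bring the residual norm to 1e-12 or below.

27

Rate ρ ≈ ‖r_5‖/‖r_4‖ = 6.979e-4/1.518e-3 = 0.4597.
After j more steps, ‖r_{5+j}‖ ≈ 6.979e-4·ρ^j; need ρ^j ≤ 1e-12/6.979e-4 = 1.43287e-09.
j ≥ ln(1.43287e-09)/ln(0.4597) = -20.3636/-0.77718 = 26.202.
So 27 more iterations are needed.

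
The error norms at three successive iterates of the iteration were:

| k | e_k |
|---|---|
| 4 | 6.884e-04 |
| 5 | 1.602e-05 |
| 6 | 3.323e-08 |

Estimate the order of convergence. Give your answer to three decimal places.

1.643

p ≈ ln(e_6/e_5) / ln(e_5/e_4)
  = ln(3.323e-08/1.602e-05) / ln(1.602e-05/6.884e-04)
  = ln(0.00207428) / ln(0.0232714)
  = -6.178141 / -3.760530 ≈ 1.642891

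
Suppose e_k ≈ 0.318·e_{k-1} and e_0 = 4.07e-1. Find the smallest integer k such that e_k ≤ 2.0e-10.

19

After k steps, e_k ≈ 4.07e-1·0.318^k.
Need 0.318^k ≤ 2.0e-10/4.07e-1 = 4.914e-10.
k ≥ ln(4.914e-10)/ln(0.318) = -21.4338/-1.14570 = 18.708.
Smallest integer k = 19.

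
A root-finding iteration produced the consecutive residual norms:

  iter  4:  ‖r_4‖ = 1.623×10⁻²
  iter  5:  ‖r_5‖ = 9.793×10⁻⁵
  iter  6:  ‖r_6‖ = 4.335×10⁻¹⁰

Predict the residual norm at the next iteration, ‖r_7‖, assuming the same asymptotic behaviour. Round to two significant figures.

5.3e-23

First estimate the order: p ≈ ln(‖r_6‖/‖r_5‖) / ln(‖r_5‖/‖r_4‖) = ln(4.335×10⁻¹⁰/9.793×10⁻⁵)/ln(9.793×10⁻⁵/1.623×10⁻²) = ln(4.42663e-06)/ln(0.00603389) ≈ 2.4123.
Then ‖r_7‖ ≈ ‖r_6‖·(‖r_6‖/‖r_5‖)^p = 4.335×10⁻¹⁰·(4.42663e-06)^2.4123 = 4.335×10⁻¹⁰·1.21541e-13 ≈ 5.269e-23.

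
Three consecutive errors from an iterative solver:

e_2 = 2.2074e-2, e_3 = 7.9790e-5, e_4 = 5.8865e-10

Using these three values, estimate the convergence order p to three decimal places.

2.102

p ≈ ln(e_4/e_3) / ln(e_3/e_2)
  = ln(5.8865e-10/7.9790e-5) / ln(7.9790e-5/2.2074e-2)
  = ln(7.37749e-06) / ln(0.00361466)
  = -11.817077 / -5.622757 ≈ 2.101652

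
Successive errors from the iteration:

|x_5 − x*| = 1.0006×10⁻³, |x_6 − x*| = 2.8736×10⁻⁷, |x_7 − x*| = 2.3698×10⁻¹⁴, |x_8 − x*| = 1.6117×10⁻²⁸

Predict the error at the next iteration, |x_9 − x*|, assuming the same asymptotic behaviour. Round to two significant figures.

7.5e-57

First estimate the order: p ≈ ln(|x_8 − x*|/|x_7 − x*|) / ln(|x_7 − x*|/|x_6 − x*|) = ln(1.6117×10⁻²⁸/2.3698×10⁻¹⁴)/ln(2.3698×10⁻¹⁴/2.8736×10⁻⁷) = ln(6.801e-15)/ln(8.2468e-08) ≈ 2.0000.
Then |x_9 − x*| ≈ |x_8 − x*|·(|x_8 − x*|/|x_7 − x*|)^p = 1.6117×10⁻²⁸·(6.801e-15)^2.0000 = 1.6117×10⁻²⁸·4.62536e-29 ≈ 7.455e-57.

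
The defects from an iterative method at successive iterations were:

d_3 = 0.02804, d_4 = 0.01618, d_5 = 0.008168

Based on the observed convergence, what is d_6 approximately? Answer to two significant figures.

First estimate the order: p ≈ ln(d_5/d_4) / ln(d_4/d_3) = ln(0.008168/0.01618)/ln(0.01618/0.02804) = ln(0.504821)/ln(0.577033) ≈ 1.2431.
Then d_6 ≈ d_5·(d_5/d_4)^p = 0.008168·(0.504821)^1.2431 = 0.008168·0.427533 ≈ 0.003492.

3.5e-3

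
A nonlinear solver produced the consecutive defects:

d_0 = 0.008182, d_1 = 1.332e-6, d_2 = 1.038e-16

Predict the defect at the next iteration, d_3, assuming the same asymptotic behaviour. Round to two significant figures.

First estimate the order: p ≈ ln(d_2/d_1) / ln(d_1/d_0) = ln(1.038e-16/1.332e-6)/ln(1.332e-6/0.008182) = ln(7.79279e-11)/ln(0.000162796) ≈ 2.6683.
Then d_3 ≈ d_2·(d_2/d_1)^p = 1.038e-16·(7.79279e-11)^2.6683 = 1.038e-16·1.06661e-27 ≈ 1.107e-43.

1.1e-43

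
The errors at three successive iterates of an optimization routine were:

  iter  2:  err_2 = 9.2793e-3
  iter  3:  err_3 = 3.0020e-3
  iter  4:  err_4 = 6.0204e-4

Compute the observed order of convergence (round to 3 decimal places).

1.424

p ≈ ln(err_4/err_3) / ln(err_3/err_2)
  = ln(6.0204e-4/3.0020e-3) / ln(3.0020e-3/9.2793e-3)
  = ln(0.200546) / ln(0.323516)
  = -1.606712 / -1.128507 ≈ 1.423750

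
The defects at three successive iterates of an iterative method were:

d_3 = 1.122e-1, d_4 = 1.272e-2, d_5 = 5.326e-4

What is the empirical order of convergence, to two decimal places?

p ≈ ln(d_5/d_4) / ln(d_4/d_3)
  = ln(5.326e-4/1.272e-2) / ln(1.272e-2/1.122e-1)
  = ln(0.0418711) / ln(0.113369)
  = -3.17316 / -2.17711 ≈ 1.45751

1.46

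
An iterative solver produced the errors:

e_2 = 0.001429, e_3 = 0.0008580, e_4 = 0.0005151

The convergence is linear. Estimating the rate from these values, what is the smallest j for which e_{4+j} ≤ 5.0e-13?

Rate ρ ≈ e_4/e_3 = 0.0005151/0.0008580 = 0.6003.
After j more steps, e_{4+j} ≈ 0.0005151·ρ^j; need ρ^j ≤ 5.0e-13/0.0005151 = 9.70685e-10.
j ≥ ln(9.70685e-10)/ln(0.6003) = -20.7530/-0.51033 = 40.666.
So 41 more iterations are needed.

41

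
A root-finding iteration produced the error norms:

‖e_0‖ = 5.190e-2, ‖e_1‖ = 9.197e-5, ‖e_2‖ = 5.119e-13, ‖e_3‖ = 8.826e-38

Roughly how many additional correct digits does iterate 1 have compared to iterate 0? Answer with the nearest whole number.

3

Digits gained ≈ log₁₀(‖e_0‖/‖e_1‖) = log₁₀(5.190e-2/9.197e-5) = log₁₀(564.314) ≈ 2.752.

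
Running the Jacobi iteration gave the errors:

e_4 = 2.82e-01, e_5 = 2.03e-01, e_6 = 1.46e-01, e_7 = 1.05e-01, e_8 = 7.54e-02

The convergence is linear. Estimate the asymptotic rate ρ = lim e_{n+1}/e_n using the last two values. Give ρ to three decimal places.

0.718

ρ ≈ e_8/e_7 = 7.54e-02/1.05e-01 = 0.71810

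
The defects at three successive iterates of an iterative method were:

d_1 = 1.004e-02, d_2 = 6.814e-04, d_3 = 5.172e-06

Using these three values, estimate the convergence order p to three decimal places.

1.814

p ≈ ln(d_3/d_2) / ln(d_2/d_1)
  = ln(5.172e-06/6.814e-04) / ln(6.814e-04/1.004e-02)
  = ln(0.00759026) / ln(0.0678685)
  = -4.880889 / -2.690183 ≈ 1.814333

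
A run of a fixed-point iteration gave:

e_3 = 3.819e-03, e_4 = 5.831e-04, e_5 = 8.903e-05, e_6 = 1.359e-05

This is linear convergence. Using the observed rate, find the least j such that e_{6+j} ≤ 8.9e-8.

3

Rate ρ ≈ e_6/e_5 = 1.359e-05/8.903e-05 = 0.1526.
After j more steps, e_{6+j} ≈ 1.359e-05·ρ^j; need ρ^j ≤ 8.9e-8/1.359e-05 = 0.00654893.
j ≥ ln(0.00654893)/ln(0.1526) = -5.0285/-1.87994 = 2.675.
So 3 more iterations are needed.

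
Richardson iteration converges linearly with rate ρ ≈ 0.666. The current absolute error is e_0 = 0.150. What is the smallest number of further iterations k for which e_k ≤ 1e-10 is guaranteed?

After k steps, e_k ≈ 0.150·0.666^k.
Need 0.666^k ≤ 1e-10/0.150 = 6.66667e-10.
k ≥ ln(6.66667e-10)/ln(0.666) = -21.1287/-0.40647 = 51.981.
Smallest integer k = 52.

52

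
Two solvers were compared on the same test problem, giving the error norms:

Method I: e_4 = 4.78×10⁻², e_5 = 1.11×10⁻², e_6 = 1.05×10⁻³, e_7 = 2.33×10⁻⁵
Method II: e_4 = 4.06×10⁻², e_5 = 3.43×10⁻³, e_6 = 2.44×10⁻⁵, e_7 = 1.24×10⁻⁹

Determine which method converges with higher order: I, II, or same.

II

Method I: p ≈ ln(2.33×10⁻⁵/1.05×10⁻³)/ln(1.05×10⁻³/1.11×10⁻²) ≈ 1.61.
Method II: p ≈ ln(1.24×10⁻⁹/2.44×10⁻⁵)/ln(2.44×10⁻⁵/3.43×10⁻³) ≈ 2.00.
Method II has the higher order (≈2.0 vs ≈1.6).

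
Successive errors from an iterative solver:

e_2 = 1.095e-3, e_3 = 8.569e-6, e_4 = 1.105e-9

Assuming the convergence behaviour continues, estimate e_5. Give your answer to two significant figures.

7.3e-17

First estimate the order: p ≈ ln(e_4/e_3) / ln(e_3/e_2) = ln(1.105e-9/8.569e-6)/ln(8.569e-6/1.095e-3) = ln(0.000128953)/ln(0.00782557) ≈ 1.8465.
Then e_5 ≈ e_4·(e_4/e_3)^p = 1.105e-9·(0.000128953)^1.8465 = 1.105e-9·6.57524e-08 ≈ 7.266e-17.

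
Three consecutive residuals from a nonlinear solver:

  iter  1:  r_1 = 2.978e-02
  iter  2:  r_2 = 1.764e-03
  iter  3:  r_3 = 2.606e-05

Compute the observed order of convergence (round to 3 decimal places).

1.491

p ≈ ln(r_3/r_2) / ln(r_2/r_1)
  = ln(2.606e-05/1.764e-03) / ln(1.764e-03/2.978e-02)
  = ln(0.0147732) / ln(0.0592344)
  = -4.214941 / -2.826253 ≈ 1.491353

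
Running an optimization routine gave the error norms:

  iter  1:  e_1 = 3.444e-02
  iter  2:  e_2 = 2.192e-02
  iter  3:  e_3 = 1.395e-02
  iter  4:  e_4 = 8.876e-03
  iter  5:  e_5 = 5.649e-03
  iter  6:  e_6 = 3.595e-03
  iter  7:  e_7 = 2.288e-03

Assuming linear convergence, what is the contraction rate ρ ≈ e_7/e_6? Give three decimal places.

0.636

ρ ≈ e_7/e_6 = 2.288e-03/3.595e-03 = 0.63644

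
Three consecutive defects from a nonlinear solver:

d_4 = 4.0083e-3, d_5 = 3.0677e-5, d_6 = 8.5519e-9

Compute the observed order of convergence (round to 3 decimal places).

p ≈ ln(d_6/d_5) / ln(d_5/d_4)
  = ln(8.5519e-9/3.0677e-5) / ln(3.0677e-5/4.0083e-3)
  = ln(0.000278772) / ln(0.00765337)
  = -8.185116 / -4.872609 ≈ 1.679822

1.680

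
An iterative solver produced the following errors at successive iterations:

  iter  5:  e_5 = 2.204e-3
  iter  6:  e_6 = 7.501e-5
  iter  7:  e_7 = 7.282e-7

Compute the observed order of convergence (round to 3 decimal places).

p ≈ ln(e_7/e_6) / ln(e_6/e_5)
  = ln(7.282e-7/7.501e-5) / ln(7.501e-5/2.204e-3)
  = ln(0.00970804) / ln(0.0340336)
  = -4.634801 / -3.380407 ≈ 1.371078

1.371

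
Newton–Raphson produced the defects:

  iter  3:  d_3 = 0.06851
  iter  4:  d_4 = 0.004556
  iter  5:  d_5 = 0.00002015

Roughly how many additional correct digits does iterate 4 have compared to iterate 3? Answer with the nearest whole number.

1

Digits gained ≈ log₁₀(d_3/d_4) = log₁₀(0.06851/0.004556) = log₁₀(15.0373) ≈ 1.177.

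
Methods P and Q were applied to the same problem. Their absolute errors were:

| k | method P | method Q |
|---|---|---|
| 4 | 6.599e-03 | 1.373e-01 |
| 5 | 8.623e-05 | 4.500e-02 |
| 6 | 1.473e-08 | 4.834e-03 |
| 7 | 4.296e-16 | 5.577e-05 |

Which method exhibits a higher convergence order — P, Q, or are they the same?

Method P: p ≈ ln(4.296e-16/1.473e-08)/ln(1.473e-08/8.623e-05) ≈ 2.00.
Method Q: p ≈ ln(5.577e-05/4.834e-03)/ln(4.834e-03/4.500e-02) ≈ 2.00.
Both orders ≈ 2.0 — effectively the same.

same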